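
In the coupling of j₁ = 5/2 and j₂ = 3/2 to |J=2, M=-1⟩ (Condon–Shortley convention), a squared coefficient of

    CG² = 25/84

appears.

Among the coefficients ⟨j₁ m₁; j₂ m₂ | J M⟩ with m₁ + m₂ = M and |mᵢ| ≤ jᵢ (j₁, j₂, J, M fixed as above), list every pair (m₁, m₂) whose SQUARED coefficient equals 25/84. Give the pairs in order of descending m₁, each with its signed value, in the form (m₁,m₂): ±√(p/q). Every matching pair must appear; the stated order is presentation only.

Admissible pairs with m₁+m₂ = M = -1: (-5/2,3/2), (-3/2,1/2), (-1/2,-1/2), (1/2,-3/2)
  (m₁,m₂)=(1/2,-3/2): CG² = 9/28, CG = +√(9/28)
  (m₁,m₂)=(-1/2,-1/2): CG² = 25/84, CG = −√(25/84)   ← matches the target
  (m₁,m₂)=(-3/2,1/2): CG² = 1/42, CG = +√(1/42)
  (m₁,m₂)=(-5/2,3/2): CG² = 5/14, CG = +√(5/14)
Pairs with CG² = 25/84: (-1/2,-1/2): −√(25/84)

(-1/2,-1/2): −√(25/84)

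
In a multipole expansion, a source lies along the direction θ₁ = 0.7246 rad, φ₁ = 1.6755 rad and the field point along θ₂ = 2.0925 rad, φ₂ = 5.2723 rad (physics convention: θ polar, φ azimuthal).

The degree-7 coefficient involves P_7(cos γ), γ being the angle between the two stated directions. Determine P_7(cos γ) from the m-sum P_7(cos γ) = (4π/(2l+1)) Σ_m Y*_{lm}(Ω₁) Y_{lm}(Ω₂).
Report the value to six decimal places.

Expand P_7 via completeness: Σ_{m} conj(Y_{7,m}) at Ω₁ times Y_{7,m} at Ω₂ —
  term(m=-7) = +0.005169-0.000232i   from Y*(Ω₁)=+0.018806-0.020891i, Y(Ω₂)=+0.129179+0.131161i
  term(m=-6) = +0.043137+0.018767i   from Y*(Ω₁)=-0.096125-0.069825i, Y(Ω₂)=-0.386588+0.085586i
  term(m=-5) = +0.076653+0.090044i   from Y*(Ω₁)=-0.147592+0.255685i, Y(Ω₂)=+0.134347-0.377346i
  term(m=-4) = +0.005318+0.020825i   from Y*(Ω₁)=+0.415549+0.184982i, Y(Ω₂)=+0.029300+0.037070i
  term(m=-3) = +0.023678-0.113782i   from Y*(Ω₁)=+0.108962-0.335405i, Y(Ω₂)=+0.327598-0.035829i
  term(m=-2) = -0.011153+0.014359i   from Y*(Ω₁)=+0.086727+0.018431i, Y(Ω₂)=-0.089377+0.184565i
  term(m=-1) = +0.089482-0.043801i   from Y*(Ω₁)=+0.041164-0.391709i, Y(Ω₂)=+0.134343+0.214322i
  term(m=+0) = +0.007650+0.000000i   from Y*(Ω₁)=-0.031845-0.000000i, Y(Ω₂)=-0.240231+0.000000i
  term(m=+1) = +0.089482+0.043801i   from Y*(Ω₁)=-0.041164-0.391709i, Y(Ω₂)=-0.134343+0.214322i
  term(m=+2) = -0.011153-0.014359i   from Y*(Ω₁)=+0.086727-0.018431i, Y(Ω₂)=-0.089377-0.184565i
  term(m=+3) = +0.023678+0.113782i   from Y*(Ω₁)=-0.108962-0.335405i, Y(Ω₂)=-0.327598-0.035829i
  term(m=+4) = +0.005318-0.020825i   from Y*(Ω₁)=+0.415549-0.184982i, Y(Ω₂)=+0.029300-0.037070i
  term(m=+5) = +0.076653-0.090044i   from Y*(Ω₁)=+0.147592+0.255685i, Y(Ω₂)=-0.134347-0.377346i
  term(m=+6) = +0.043137-0.018767i   from Y*(Ω₁)=-0.096125+0.069825i, Y(Ω₂)=-0.386588-0.085586i
  term(m=+7) = +0.005169+0.000232i   from Y*(Ω₁)=-0.018806-0.020891i, Y(Ω₂)=-0.129179+0.131161i
Accumulated sum +0.472220-0.000000i; after 4π/(2l+1) scaling, +0.395606-0.000000i ⇒ P_7 = 0.395606

0.395606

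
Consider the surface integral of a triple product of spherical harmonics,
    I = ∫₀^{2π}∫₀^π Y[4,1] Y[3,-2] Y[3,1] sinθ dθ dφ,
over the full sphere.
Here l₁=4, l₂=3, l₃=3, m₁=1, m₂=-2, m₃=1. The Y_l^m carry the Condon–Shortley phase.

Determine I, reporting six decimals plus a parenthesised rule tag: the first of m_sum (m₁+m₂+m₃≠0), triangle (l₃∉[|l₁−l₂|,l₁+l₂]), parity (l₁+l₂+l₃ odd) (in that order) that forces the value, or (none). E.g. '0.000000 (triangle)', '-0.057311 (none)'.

0.145070 (none)

Checks pass: Σm=0; 10 even; l₃=3∈[1,7].
(2·4+1)(2·3+1)(2·3+1) = 441
Δ: 4! 4! 2! / 11! → 1/34650
sum: t=1:−1/72 t=2:+1/16 t=3:−1/72 = 5/144
3j²(4 3 3; 0 0 0) = Δ·Π!·Σ² = 2/77  (sign -1)
sum: t=0:+1/144 t=1:−1/48 = -1/72
3j²(4 3 3; 1 -2 1) = Δ·Π!·Σ² = 16/693  (sign -1)
combine: 4πI² = 441·2/77·16/693 = 32/121
take √, sign +1: I = 0.14506992
No selection rule forces the value: the integral is nonzero (none).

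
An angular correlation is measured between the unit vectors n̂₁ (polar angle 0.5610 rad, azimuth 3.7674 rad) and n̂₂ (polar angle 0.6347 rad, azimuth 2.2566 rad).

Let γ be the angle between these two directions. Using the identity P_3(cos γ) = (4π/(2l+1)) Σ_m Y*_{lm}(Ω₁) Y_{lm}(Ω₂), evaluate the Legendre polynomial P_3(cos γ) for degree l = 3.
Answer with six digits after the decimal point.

Summing Y*_{l m}(θ₁,φ₁)·Y_{l m}(θ₂,φ₂) over m ∈ [−3, 3]; prefactor 4π/(2·3+1) = 1.795196:
  term(m=-3) = -0.000978-0.005377i   from Y*(Ω₁)=+0.018966-0.059902i, Y(Ω₂)=+0.076879-0.040672i
  term(m=-2) = -0.070359+0.008483i   from Y*(Ω₁)=+0.076860+0.232571i, Y(Ω₂)=-0.057251+0.283607i
  term(m=-1) = +0.011449+0.190601i   from Y*(Ω₁)=-0.360199-0.260320i, Y(Ω₂)=-0.272095-0.332510i
  term(m=+0) = +0.013443+0.000000i   from Y*(Ω₁)=+0.184753-0.000000i, Y(Ω₂)=+0.072762+0.000000i
  term(m=+1) = +0.011449-0.190601i   from Y*(Ω₁)=+0.360199-0.260320i, Y(Ω₂)=+0.272095-0.332510i
  term(m=+2) = -0.070359-0.008483i   from Y*(Ω₁)=+0.076860-0.232571i, Y(Ω₂)=-0.057251-0.283607i
  term(m=+3) = -0.000978+0.005377i   from Y*(Ω₁)=-0.018966-0.059902i, Y(Ω₂)=-0.076879-0.040672i
Total Σ_m = -0.106334+0.000000i. Multiply by 1.795196: -0.190890+0.000000i. P_3(cos γ) = -0.190890

-0.190890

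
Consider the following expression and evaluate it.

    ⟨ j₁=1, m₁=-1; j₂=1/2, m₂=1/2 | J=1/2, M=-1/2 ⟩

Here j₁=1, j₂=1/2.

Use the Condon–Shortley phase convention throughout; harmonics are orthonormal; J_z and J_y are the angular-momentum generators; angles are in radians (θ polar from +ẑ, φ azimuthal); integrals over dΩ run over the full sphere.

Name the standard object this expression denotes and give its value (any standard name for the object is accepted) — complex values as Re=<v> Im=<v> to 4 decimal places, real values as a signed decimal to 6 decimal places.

Clebsch–Gordan coefficient, −√(2/3) ≈ -0.816497

This is a Clebsch–Gordan (vector-coupling) coefficient.
triangle: 1!×1!×0!/3! = 1/6
(j±m)!: 0!×2!×1!×0!×0!×1! = 2
prefactor² = (2J+1)×Δ×N² = 2/3
  k=1: −1/(1!×0!×1!×0!×0!×0!) = -1
Σ = -1  ⇒  CG² = 2/3×(-1)² = 2/3
CG = −√(2/3) = -0.816497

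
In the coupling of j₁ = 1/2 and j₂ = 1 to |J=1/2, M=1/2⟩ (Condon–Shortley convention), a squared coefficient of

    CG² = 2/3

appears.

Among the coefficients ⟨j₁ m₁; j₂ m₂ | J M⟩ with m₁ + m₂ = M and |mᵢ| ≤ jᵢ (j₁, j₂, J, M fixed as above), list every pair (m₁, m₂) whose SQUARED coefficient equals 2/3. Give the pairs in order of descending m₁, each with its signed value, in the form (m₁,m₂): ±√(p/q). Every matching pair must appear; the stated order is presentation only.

Admissible pairs with m₁+m₂ = M = 1/2: (-1/2,1), (1/2,0)
  (m₁,m₂)=(1/2,0): CG² = 1/3, CG = +√(1/3)
  (m₁,m₂)=(-1/2,1): CG² = 2/3, CG = −√(2/3)   ← matches the target
Pairs with CG² = 2/3: (-1/2,1): −√(2/3)

(-1/2,1): −√(2/3)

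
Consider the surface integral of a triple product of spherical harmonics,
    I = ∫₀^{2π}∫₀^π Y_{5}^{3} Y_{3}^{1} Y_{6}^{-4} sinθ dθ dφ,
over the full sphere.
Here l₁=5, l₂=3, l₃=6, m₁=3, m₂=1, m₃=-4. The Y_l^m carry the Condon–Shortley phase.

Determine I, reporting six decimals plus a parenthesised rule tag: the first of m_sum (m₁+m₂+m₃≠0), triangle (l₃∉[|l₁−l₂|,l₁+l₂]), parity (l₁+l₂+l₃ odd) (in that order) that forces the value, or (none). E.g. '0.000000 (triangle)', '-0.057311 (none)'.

m-sum 0 ✓  L=14 even ✓  2≤6≤8 ✓
Π(2lᵢ+1) = 11×7×13 = 1001
triangle coeff Δ(5,3,6) = 1/675675
Σ_t [0,2]: t=0:+1/8640 t=1:−1/2304 t=2:+1/8640 = -7/34560
(3j)²=7/429 [(5 3 6; 0 0 0)], sign=-1
Σ_t [0,2]: t=0:+1/69120 t=1:−1/30240 t=2:+1/322560 = -1/64512
(3j)²=10/1001 [(5 3 6; 3 1 -4)], sign=-1
⇒ 4πI² = 70/429
I = (+1)√(70/429/(4π)) = 0.11395029
No selection rule forces the value: the integral is nonzero (none).

0.113950 (none)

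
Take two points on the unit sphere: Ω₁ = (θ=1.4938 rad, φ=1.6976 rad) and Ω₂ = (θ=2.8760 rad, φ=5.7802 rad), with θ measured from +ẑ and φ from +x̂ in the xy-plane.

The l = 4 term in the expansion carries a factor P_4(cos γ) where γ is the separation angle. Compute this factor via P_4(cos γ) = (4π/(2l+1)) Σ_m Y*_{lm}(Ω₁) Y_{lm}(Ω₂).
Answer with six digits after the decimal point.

Term-by-term m-sum for l=4 (normalisation 4π/9 = 1.396263):
  [-4]  conj(Y_{4,-4})(Ω₁) = 0.38225 + 0.21242j ; Y_{4,-4}(Ω₂) = -0.00090 + 0.00190j ; Δ = -0.00075 + 0.00054j
  [-3]  conj(Y_{4,-3})(Ω₁) = 0.03543 - 0.08860j ; Y_{4,-3}(Ω₂) = -0.00135 - 0.02180j ; Δ = -0.00198 - 0.00065j
  [-2]  conj(Y_{4,-2})(Ω₁) = 0.30857 + 0.07998j ; Y_{4,-2}(Ω₂) = 0.06807 + 0.10742j ; Δ = 0.01241 + 0.03859j
  [-1]  conj(Y_{4,-1})(Ω₁) = 0.01358 - 0.10648j ; Y_{4,-1}(Ω₂) = -0.36930 - 0.20318j ; Δ = -0.02665 + 0.03657j
  [+0]  conj(Y_{4,0})(Ω₁) = 0.29871 + 0.00000j ; Y_{4,0}(Ω₂) = 0.57233 + 0.00000j ; Δ = 0.17096 + 0.00000j
  [+1]  conj(Y_{4,1})(Ω₁) = -0.01358 - 0.10648j ; Y_{4,1}(Ω₂) = 0.36930 - 0.20318j ; Δ = -0.02665 - 0.03657j
  [+2]  conj(Y_{4,2})(Ω₁) = 0.30857 - 0.07998j ; Y_{4,2}(Ω₂) = 0.06807 - 0.10742j ; Δ = 0.01241 - 0.03859j
  [+3]  conj(Y_{4,3})(Ω₁) = -0.03543 - 0.08860j ; Y_{4,3}(Ω₂) = 0.00135 - 0.02180j ; Δ = -0.00198 + 0.00065j
  [+4]  conj(Y_{4,4})(Ω₁) = 0.38225 - 0.21242j ; Y_{4,4}(Ω₂) = -0.00090 - 0.00190j ; Δ = -0.00075 - 0.00054j
Accumulated sum 0.13704 - 0.00000j; after 4π/(2l+1) scaling, 0.19134 - 0.00000j ⇒ P_4 = 0.191342

0.191342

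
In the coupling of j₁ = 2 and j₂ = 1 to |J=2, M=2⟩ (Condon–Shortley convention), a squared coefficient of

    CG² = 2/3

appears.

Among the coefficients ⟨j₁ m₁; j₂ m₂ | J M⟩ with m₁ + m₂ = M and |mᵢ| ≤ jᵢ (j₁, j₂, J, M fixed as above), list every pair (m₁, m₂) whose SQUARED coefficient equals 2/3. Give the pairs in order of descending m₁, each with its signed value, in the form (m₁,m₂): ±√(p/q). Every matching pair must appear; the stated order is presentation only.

(2,0): +√(2/3)

Admissible pairs with m₁+m₂ = M = 2: (1,1), (2,0)
  (m₁,m₂)=(2,0): CG² = 2/3, CG = +√(2/3)   ← matches the target
  (m₁,m₂)=(1,1): CG² = 1/3, CG = −√(1/3)
Pairs with CG² = 2/3: (2,0): +√(2/3)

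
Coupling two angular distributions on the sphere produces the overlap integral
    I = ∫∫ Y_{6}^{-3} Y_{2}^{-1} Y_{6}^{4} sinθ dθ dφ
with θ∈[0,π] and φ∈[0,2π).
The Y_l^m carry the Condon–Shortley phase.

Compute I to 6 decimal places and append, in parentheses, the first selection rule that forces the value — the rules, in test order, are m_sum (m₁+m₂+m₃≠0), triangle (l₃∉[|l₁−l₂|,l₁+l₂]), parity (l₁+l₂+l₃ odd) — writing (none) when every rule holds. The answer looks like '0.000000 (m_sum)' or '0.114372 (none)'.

Rules hold: Σm=0, L=14 even, 4≤6≤8.
N = 13·5·13 = 845
Δ = 2!·10!·2!/15! = 1/90090
Racah Σ t=0..2: t=0:+1/69120 t=1:−1/14400 t=2:+1/69120 = -7/172800
⇒ 3j(6 2 6; 0 0 0)² = 14/715, sgn -1
Racah Σ t=0..1: t=0:+1/725760 t=1:−1/161280 = -1/207360
⇒ 3j(6 2 6; -3 -1 4)² = 7/286, sgn -1
4πI² = N·(3j₀)²·(3jₘ)² = 49/121
I = +1·√(0.404959/4π) = 0.17951487
No selection rule forces the value: the integral is nonzero (none).

0.179515 (none)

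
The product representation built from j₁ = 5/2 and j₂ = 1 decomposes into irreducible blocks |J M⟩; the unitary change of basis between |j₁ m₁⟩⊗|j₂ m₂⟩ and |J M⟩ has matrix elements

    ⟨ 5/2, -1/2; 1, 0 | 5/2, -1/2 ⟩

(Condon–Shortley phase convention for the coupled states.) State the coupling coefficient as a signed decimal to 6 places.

-0.169031

j₁+j₂−J=1  J+j₁−j₂=4  J−j₁+j₂=1  j₁+j₂+J+1=7
(j₁±m₁, j₂±m₂, J±M) = (2,3,1,1,2,3)
P² = 144/35
sum k=0..1:
  [0] +1/6 = 1/6
  [1] −1/4 = -1/4
S = -1/12
C² = P²·S² = 1/35 ; C = -0.169031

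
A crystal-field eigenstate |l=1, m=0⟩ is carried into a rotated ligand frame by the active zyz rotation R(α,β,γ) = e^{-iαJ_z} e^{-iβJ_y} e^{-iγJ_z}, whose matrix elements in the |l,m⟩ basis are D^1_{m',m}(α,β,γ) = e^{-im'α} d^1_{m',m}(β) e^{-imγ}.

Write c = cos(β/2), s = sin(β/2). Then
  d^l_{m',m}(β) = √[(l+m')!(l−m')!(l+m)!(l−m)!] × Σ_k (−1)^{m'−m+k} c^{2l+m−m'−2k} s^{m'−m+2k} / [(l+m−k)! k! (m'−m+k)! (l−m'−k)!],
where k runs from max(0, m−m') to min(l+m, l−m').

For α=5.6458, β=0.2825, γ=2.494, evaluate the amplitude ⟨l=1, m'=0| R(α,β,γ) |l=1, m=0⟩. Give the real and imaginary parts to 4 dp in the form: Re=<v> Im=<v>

Re=0.9604 Im=0.0000

D^1_{0,0}(5.6458,0.2825,2.4940) = e^{-i·0·5.6458}·d^1_{0,0}(0.2825)·e^{-i·0·2.4940}. Compute d first:
c=cos(0.282500/2)=0.990041, s=sin(0.282500/2)=0.140781; N=√[1·1·1·1]=1.000000
The bounds max(0,m−m')=0 and min(l+m,l−m')=1 give 2 terms
  k=0: (−1)^0·1.0000/(1)·0.9900^2·0.1408^0 = +0.980181
  k=1: (−1)^1·1.0000/(1)·0.9900^0·0.1408^2 = -0.019819
d^1_{0,0}(0.2825) = +0.980181 -0.019819 = +0.960362
D = (+1.000000+0.000000i)·(+0.960362)·(+1.000000+0.000000i) = +0.960362+0.000000i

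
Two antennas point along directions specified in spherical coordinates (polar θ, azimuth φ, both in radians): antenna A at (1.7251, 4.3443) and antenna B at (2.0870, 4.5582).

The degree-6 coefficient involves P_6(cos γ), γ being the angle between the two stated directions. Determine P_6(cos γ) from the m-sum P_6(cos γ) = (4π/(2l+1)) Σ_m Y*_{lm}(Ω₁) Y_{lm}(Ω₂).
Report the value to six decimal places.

Addition theorem: P_6(cos γ) = (4π/13) Σ_m Y*_{lm}(Ω₁) Y_{lm}(Ω₂), m = −6…6:
  m=-6: Y*=(0.267714, 0.361272)  Y=(-0.125787, -0.166964)  product (0.026644, -0.090142)
  m=-5: Y*=(0.233521, -0.064541)  Y=(0.286375, -0.294775)  product (0.047850, -0.087319)
  m=-4: Y*=(-0.024742, 0.250530)  Y=(0.279713, 0.198323)  product (-0.056607, 0.065170)
  m=-3: Y*=(0.236382, 0.119044)  Y=(0.030215, -0.060595)  product (0.014356, -0.010726)
  m=-2: Y*=(-0.139796, 0.126670)  Y=(0.334860, 0.106666)  product (-0.060324, 0.027505)
  m=-1: Y*=(0.097026, 0.251580)  Y=(-0.009508, 0.061175)  product (-0.016313, 0.003544)
  m=+0: Y*=(-0.171159, -0.000000)  Y=(0.332126, 0.000000)  product (-0.056846, -0.000000)
  m=+1: Y*=(-0.097026, 0.251580)  Y=(0.009508, 0.061175)  product (-0.016313, -0.003544)
  m=+2: Y*=(-0.139796, -0.126670)  Y=(0.334860, -0.106666)  product (-0.060324, -0.027505)
  m=+3: Y*=(-0.236382, 0.119044)  Y=(-0.030215, -0.060595)  product (0.014356, 0.010726)
  m=+4: Y*=(-0.024742, -0.250530)  Y=(0.279713, -0.198323)  product (-0.056607, -0.065170)
  m=+5: Y*=(-0.233521, -0.064541)  Y=(-0.286375, -0.294775)  product (0.047850, 0.087319)
  m=+6: Y*=(0.267714, -0.361272)  Y=(-0.125787, 0.166964)  product (0.026644, 0.090142)
Total Σ_m = (-0.145633, -0.000000). Multiply by 0.966644: (-0.140776, -0.000000). P_6(cos γ) = -0.140776

-0.140776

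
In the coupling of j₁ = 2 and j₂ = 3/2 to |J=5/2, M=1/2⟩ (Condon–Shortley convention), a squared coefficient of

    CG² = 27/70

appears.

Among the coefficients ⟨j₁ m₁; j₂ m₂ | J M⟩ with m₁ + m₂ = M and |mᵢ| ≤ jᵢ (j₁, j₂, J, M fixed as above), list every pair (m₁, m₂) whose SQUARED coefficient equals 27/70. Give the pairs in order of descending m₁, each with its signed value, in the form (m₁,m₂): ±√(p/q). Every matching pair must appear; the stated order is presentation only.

(-1,3/2): −√(27/70)

Admissible pairs with m₁+m₂ = M = 1/2: (-1,3/2), (0,1/2), (1,-1/2), (2,-3/2)
  (m₁,m₂)=(2,-3/2): CG² = 6/35, CG = +√(6/35)
  (m₁,m₂)=(1,-1/2): CG² = 5/14, CG = +√(5/14)
  (m₁,m₂)=(0,1/2): CG² = 3/35, CG = −√(3/35)
  (m₁,m₂)=(-1,3/2): CG² = 27/70, CG = −√(27/70)   ← matches the target
Pairs with CG² = 27/70: (-1,3/2): −√(27/70)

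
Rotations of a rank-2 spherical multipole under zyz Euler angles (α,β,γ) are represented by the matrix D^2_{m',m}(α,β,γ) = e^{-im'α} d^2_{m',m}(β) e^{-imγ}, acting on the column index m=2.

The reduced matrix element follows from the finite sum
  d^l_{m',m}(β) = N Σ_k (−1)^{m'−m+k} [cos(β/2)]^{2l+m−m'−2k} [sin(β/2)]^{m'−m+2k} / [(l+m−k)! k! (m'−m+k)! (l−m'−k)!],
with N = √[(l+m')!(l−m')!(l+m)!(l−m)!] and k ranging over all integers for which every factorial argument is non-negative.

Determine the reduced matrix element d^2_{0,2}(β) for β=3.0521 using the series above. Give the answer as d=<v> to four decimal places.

d=0.0049

d^2_{0,2}(β=3.0521) via the finite sum:
c=cos(3.052100/2)=0.044731, s=sin(3.052100/2)=0.998999; N=√[2·2·24·1]=9.797959
Admissible k: 2..2 (factorial args all ≥0)
  k=2: (−1)^0·9.7980/(4)·0.0447^2·0.9990^2 = +0.004891
d^2_{0,2}(3.0521) = +0.004891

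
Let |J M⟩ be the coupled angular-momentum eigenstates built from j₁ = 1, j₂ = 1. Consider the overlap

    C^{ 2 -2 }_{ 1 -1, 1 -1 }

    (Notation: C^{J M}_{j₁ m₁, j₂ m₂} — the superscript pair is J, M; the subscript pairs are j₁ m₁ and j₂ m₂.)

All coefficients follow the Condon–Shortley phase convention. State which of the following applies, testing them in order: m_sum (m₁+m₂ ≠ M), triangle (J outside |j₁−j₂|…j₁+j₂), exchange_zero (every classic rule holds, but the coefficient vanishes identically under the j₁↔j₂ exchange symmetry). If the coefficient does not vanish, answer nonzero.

m-sum: m₁+m₂ = -1+(-1) = -2, M = -2  ✓
triangle: |j₁−j₂| = 0 ≤ J = 2 ≤ j₁+j₂ = 2  ✓
exchange: j₁=j₂, m₁=m₂ with (−1)^(j₁+j₂−J) = (−1)^0 = +1 — symmetry imposes no zero
value check: CG = +1 = +1.000000 ≠ 0

nonzero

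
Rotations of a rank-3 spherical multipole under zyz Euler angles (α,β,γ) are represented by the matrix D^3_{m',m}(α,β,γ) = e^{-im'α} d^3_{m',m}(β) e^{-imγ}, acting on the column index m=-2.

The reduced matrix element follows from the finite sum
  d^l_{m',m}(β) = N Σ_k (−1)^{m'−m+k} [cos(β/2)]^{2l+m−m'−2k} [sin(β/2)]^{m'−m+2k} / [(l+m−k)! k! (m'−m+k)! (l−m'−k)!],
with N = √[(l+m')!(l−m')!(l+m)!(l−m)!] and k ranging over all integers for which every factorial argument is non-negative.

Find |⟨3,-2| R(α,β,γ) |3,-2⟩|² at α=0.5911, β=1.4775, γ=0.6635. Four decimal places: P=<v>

D^3_{-2,-2}(0.5911,1.4775,0.6635) = e^{-i·-2·0.5911}·d^3_{-2,-2}(1.4775)·e^{-i·-2·0.6635}. Compute d first:
c=cos(1.477500/2)=0.739311, s=sin(1.477500/2)=0.673364; N=√[1·120·1·120]=120.000000
Admissible k: 0..1 (factorial args all ≥0)
  k=0: (−1)^0·120.0000/(120)·0.7393^6·0.6734^0 = +0.163291
  k=1: (−1)^1·120.0000/(24)·0.7393^4·0.6734^2 = -0.677296
d^3_{-2,-2}(1.4775) = +0.163291 -0.677296 = -0.514005
|D^3_{-2,-2}|² = |d^3_{-2,-2}(β)|² = (-0.514005)² = 0.264201 (the z-rotation phases have unit modulus)

P=0.2642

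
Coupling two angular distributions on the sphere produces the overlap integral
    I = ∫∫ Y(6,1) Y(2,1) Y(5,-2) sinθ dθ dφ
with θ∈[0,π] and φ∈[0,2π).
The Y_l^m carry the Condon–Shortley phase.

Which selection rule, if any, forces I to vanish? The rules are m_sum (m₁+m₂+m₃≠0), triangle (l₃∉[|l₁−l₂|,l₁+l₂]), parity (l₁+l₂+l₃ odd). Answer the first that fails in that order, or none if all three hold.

parity

Σmᵢ = 0  ✓
l₃∈[|l₁−l₂|,l₁+l₂]=[4,8], have l₃=5  ✓
Σlᵢ = 13 ⇒ odd  ✗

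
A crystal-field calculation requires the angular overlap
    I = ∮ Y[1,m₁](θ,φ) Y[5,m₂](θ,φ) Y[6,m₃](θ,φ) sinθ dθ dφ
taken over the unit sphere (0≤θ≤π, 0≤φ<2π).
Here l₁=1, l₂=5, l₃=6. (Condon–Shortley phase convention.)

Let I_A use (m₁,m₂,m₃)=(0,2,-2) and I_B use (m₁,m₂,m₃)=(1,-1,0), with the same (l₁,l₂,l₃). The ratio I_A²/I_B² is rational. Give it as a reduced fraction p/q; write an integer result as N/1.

32/15

l's match ⇒ only the (l;m) 3-j factors differ between A and B.
A: triangle coeff Δ(1,5,6) = 1/858; Σ_t [0,0]: t=0:+1/30240 = 1/30240; (3j)²=16/429 [(1 5 6; 0 2 -2)], sign=+1
B: triangle coeff Δ(1,5,6) = 1/858; Σ_t [0,0]: t=0:+1/34560 = 1/34560; (3j)²=5/286 [(1 5 6; 1 -1 0)], sign=+1
I_A²/I_B² = (16/429)/(5/286) = 32/15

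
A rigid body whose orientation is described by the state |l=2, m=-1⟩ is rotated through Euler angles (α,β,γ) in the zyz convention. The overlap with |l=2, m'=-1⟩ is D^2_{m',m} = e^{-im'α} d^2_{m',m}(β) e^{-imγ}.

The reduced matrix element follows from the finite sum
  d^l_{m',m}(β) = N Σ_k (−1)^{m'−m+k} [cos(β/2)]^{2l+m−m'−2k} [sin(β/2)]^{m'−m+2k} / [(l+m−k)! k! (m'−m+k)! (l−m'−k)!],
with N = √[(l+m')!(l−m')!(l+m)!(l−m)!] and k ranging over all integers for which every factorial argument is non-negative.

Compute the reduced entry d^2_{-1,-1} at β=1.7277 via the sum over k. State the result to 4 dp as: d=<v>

d^2_{-1,-1}(β=1.7277) via the finite sum:
Half-angle: c=0.649515, s=0.760349. N=√(1·6·1·6)=6.000000
Admissible k: 0..1 (factorial args all ≥0)
  k=0: (−1)^0·6.0000/(6)·0.6495^4·0.7603^0 = +0.177974
  k=1: (−1)^1·6.0000/(2)·0.6495^2·0.7603^2 = -0.731687
d^2_{-1,-1}(1.7277) = +0.177974 -0.731687 = -0.553713

d=-0.5537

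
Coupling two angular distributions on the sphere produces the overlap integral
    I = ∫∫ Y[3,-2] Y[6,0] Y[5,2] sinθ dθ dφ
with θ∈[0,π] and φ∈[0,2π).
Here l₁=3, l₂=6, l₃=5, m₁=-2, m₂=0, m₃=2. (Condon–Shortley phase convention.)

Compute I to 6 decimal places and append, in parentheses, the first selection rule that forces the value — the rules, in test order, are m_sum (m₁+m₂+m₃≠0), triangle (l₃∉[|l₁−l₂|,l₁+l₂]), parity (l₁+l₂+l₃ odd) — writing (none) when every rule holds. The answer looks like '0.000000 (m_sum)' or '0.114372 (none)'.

-0.165130 (none)

Checks pass: Σm=0; 14 even; l₃=5∈[3,9].
(2·3+1)(2·6+1)(2·5+1) = 1001
Δ: 4! 2! 8! / 15! → 1/675675
sum: t=1:−1/8640 t=2:+1/2304 t=3:−1/8640 = 7/34560
3j²(3 6 5; 0 0 0) = Δ·Π!·Σ² = 7/429  (sign -1)
sum: t=3:−1/8640 t=4:+1/34560 = -1/11520
3j²(3 6 5; -2 0 2) = Δ·Π!·Σ² = 3/143  (sign +1)
combine: 4πI² = 1001·7/429·3/143 = 49/143
take √, sign -1: I = -0.16512966
No selection rule forces the value: the integral is nonzero (none).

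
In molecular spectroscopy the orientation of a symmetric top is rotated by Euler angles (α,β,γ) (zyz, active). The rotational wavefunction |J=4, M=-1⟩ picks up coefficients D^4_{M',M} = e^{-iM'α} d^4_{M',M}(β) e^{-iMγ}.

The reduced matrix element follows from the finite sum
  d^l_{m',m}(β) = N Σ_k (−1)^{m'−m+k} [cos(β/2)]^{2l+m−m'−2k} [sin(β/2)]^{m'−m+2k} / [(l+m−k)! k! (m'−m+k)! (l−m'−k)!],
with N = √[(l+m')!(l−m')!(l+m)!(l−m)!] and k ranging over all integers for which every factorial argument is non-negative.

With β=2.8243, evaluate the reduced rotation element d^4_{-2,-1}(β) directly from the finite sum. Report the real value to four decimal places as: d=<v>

d=0.0503

d^4_{-2,-1}(β=2.8243) via the finite sum:
Half-angle: c=0.157982, s=0.987442. N=√(2·720·6·120)=1018.233765
Admissible k: 1..3 (factorial args all ≥0)
  k=1: (−1)^0·1018.2338/(240)·0.1580^7·0.9874^1 = +0.000010
  k=2: (−1)^1·1018.2338/(48)·0.1580^5·0.9874^3 = -0.002010
  k=3: (−1)^2·1018.2338/(72)·0.1580^3·0.9874^5 = +0.052347
d^4_{-2,-1}(2.8243) = +0.000010 -0.002010 +0.052347 = +0.050348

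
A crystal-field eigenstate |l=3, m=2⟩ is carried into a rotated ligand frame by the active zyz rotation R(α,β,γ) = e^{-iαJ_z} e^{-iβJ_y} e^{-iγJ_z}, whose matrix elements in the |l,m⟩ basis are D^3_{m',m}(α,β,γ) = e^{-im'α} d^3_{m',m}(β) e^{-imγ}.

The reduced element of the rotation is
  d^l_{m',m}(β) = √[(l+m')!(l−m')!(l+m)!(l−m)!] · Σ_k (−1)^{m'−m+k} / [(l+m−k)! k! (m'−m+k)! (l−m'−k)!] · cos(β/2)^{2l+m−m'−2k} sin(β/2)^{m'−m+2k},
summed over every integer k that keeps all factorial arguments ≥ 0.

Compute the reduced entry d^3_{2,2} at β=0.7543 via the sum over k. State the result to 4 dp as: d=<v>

d=0.1392

d^3_{2,2}(β=0.7543) via the finite sum:
c=cos(0.754300/2)=0.929718, s=sin(0.754300/2)=0.368272; N=√[120·1·120·1]=120.000000
The bounds max(0,m−m')=0 and min(l+m,l−m')=1 give 2 terms
  k=0: (−1)^0·120.0000/(120)·0.9297^6·0.3683^0 = +0.645814
  k=1: (−1)^1·120.0000/(24)·0.9297^4·0.3683^2 = -0.506656
d^3_{2,2}(0.7543) = +0.645814 -0.506656 = +0.139158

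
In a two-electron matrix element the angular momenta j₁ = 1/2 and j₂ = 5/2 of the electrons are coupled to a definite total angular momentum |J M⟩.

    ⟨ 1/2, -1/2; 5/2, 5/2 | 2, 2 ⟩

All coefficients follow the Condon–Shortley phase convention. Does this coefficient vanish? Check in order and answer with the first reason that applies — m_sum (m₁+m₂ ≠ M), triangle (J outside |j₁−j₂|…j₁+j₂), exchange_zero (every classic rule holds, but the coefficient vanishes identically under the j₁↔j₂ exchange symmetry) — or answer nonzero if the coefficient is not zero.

nonzero

m-sum: m₁+m₂ = -1/2+5/2 = 2, M = 2  ✓
triangle: |j₁−j₂| = 2 ≤ J = 2 ≤ j₁+j₂ = 3  ✓
exchange: j₁≠j₂ or m₁≠m₂ — the exchange symmetry imposes no constraint here
value check: CG = −√(5/6) = -0.912871 ≠ 0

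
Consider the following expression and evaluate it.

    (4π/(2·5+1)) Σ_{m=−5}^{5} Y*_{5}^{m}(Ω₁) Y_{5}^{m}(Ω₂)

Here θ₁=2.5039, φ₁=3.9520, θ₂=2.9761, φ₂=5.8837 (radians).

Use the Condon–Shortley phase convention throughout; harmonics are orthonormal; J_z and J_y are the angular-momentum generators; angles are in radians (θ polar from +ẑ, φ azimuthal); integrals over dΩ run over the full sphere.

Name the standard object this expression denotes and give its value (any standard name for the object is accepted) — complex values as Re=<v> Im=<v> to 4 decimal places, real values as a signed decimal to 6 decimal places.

This sum is the spherical-harmonic addition theorem: it equals the Legendre polynomial P_l(cos γ) of the angle γ between the two directions.
Term-by-term m-sum for l=5 (normalisation 4π/11 = 1.142397):
  term(m=-5) = -0.000002+0.000000i   from Y*(Ω₁)=+0.021292+0.027415i, Y(Ω₂)=-0.000023+0.000051i
  term(m=-4) = +0.000020-0.000157i   from Y*(Ω₁)=+0.147403+0.014795i, Y(Ω₂)=+0.000029-0.001066i
  term(m=-3) = +0.003720+0.001975i   from Y*(Ω₁)=+0.266195-0.228974i, Y(Ω₂)=+0.004364+0.011173i
  term(m=-2) = -0.029535+0.025999i   from Y*(Ω₁)=+0.022603-0.451516i, Y(Ω₂)=-0.060704-0.062374i
  term(m=-1) = -0.018403-0.048758i   from Y*(Ω₁)=-0.093824-0.098638i, Y(Ω₂)=+0.352681+0.148897i
  term(m=+0) = -0.278307+0.000000i   from Y*(Ω₁)=+0.369665-0.000000i, Y(Ω₂)=-0.752863+0.000000i
  term(m=+1) = -0.018403+0.048758i   from Y*(Ω₁)=+0.093824-0.098638i, Y(Ω₂)=-0.352681+0.148897i
  term(m=+2) = -0.029535-0.025999i   from Y*(Ω₁)=+0.022603+0.451516i, Y(Ω₂)=-0.060704+0.062374i
  term(m=+3) = +0.003720-0.001975i   from Y*(Ω₁)=-0.266195-0.228974i, Y(Ω₂)=-0.004364+0.011173i
  term(m=+4) = +0.000020+0.000157i   from Y*(Ω₁)=+0.147403-0.014795i, Y(Ω₂)=+0.000029+0.001066i
  term(m=+5) = -0.000002-0.000000i   from Y*(Ω₁)=-0.021292+0.027415i, Y(Ω₂)=+0.000023+0.000051i
Σ over m = -0.366707+0.000000i; ×(4π/11) → -0.418925+0.000000i. Real part: -0.418925

Legendre polynomial (addition theorem), -0.418925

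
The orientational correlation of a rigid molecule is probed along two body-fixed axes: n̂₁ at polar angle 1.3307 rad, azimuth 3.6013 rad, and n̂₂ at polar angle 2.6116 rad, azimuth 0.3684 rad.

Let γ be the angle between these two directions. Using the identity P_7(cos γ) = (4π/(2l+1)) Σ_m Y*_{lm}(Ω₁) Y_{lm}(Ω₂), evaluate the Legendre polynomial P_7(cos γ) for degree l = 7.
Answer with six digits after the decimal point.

Addition theorem: P_7(cos γ) = (4π/15) Σ_m Y*_{lm}(Ω₁) Y_{lm}(Ω₂), m = −7…7:
  [-7]  conj(Y_{7,-7})(Ω₁) = +0.406685+0.031114i ; Y_{7,-7}(Ω₂) = -0.003568-0.002251i ; Δ = -0.001381-0.001027i
  [-6]  conj(Y_{7,-6})(Ω₁) = -0.346505+0.139746i ; Y_{7,-6}(Ω₂) = +0.016082+0.021617i ; Δ = -0.008593-0.005243i
  [-5]  conj(Y_{7,-5})(Ω₁) = -0.055897+0.062745i ; Y_{7,-5}(Ω₂) = -0.028162-0.101284i ; Δ = +0.007929+0.003894i
  [-4]  conj(Y_{7,-4})(Ω₁) = +0.093171-0.339245i ; Y_{7,-4}(Ω₂) = -0.026798+0.274840i ; Δ = +0.090741+0.034698i
  [-3]  conj(Y_{7,-3})(Ω₁) = +0.005308+0.027355i ; Y_{7,-3}(Ω₂) = +0.212504-0.422946i ; Δ = +0.012698+0.003568i
  [-2]  conj(Y_{7,-2})(Ω₁) = +0.196579+0.257847i ; Y_{7,-2}(Ω₂) = -0.315835+0.286538i ; Δ = -0.135970-0.025110i
  [-1]  conj(Y_{7,-1})(Ω₁) = -0.062752-0.031068i ; Y_{7,-1}(Ω₂) = -0.055300+0.021347i ; Δ = +0.004133+0.000378i
  [+0]  conj(Y_{7,0})(Ω₁) = -0.313811-0.000000i ; Y_{7,0}(Ω₂) = +0.445801+0.000000i ; Δ = -0.139897-0.000000i
  [+1]  conj(Y_{7,1})(Ω₁) = +0.062752-0.031068i ; Y_{7,1}(Ω₂) = +0.055300+0.021347i ; Δ = +0.004133-0.000378i
  [+2]  conj(Y_{7,2})(Ω₁) = +0.196579-0.257847i ; Y_{7,2}(Ω₂) = -0.315835-0.286538i ; Δ = -0.135970+0.025110i
  [+3]  conj(Y_{7,3})(Ω₁) = -0.005308+0.027355i ; Y_{7,3}(Ω₂) = -0.212504-0.422946i ; Δ = +0.012698-0.003568i
  [+4]  conj(Y_{7,4})(Ω₁) = +0.093171+0.339245i ; Y_{7,4}(Ω₂) = -0.026798-0.274840i ; Δ = +0.090741-0.034698i
  [+5]  conj(Y_{7,5})(Ω₁) = +0.055897+0.062745i ; Y_{7,5}(Ω₂) = +0.028162-0.101284i ; Δ = +0.007929-0.003894i
  [+6]  conj(Y_{7,6})(Ω₁) = -0.346505-0.139746i ; Y_{7,6}(Ω₂) = +0.016082-0.021617i ; Δ = -0.008593+0.005243i
  [+7]  conj(Y_{7,7})(Ω₁) = -0.406685+0.031114i ; Y_{7,7}(Ω₂) = +0.003568-0.002251i ; Δ = -0.001381+0.001027i
Total Σ_m = -0.200782-0.000000i. Multiply by 0.837758: -0.168207-0.000000i. P_7(cos γ) = -0.168207

-0.168207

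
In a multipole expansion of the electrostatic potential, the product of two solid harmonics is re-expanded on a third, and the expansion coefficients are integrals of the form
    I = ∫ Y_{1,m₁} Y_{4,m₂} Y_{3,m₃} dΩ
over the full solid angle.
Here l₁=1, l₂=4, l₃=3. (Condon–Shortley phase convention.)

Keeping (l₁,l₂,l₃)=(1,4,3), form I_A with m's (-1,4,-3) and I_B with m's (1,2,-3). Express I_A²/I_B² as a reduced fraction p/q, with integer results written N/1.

Shared (l₁,l₂,l₃)=(1,4,3): N and (l;000)² cancel in I_A²/I_B².
A: Δ = 2!·0!·6!/9! = 1/252; Racah Σ t=2..2: t=2:+1/1440 = 1/1440; ⇒ 3j(1 4 3; -1 4 -3)² = 1/9, sgn +1
B: Δ = 2!·0!·6!/9! = 1/252; Racah Σ t=0..0: t=0:+1/1440 = 1/1440; ⇒ 3j(1 4 3; 1 2 -3)² = 1/252, sgn +1
I_A²/I_B² = (1/9)/(1/252) = 28/1

28/1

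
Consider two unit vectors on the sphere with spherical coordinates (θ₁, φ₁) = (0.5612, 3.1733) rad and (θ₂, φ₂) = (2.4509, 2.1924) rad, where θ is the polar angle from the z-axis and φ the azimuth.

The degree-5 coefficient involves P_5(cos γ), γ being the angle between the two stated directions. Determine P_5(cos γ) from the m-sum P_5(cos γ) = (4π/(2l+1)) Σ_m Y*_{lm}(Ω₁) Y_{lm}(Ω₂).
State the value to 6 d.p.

Summing Y*_{l m}(θ₁,φ₁)·Y_{l m}(θ₂,φ₂) over m ∈ [−5, 5]; prefactor 4π/(2·5+1) = 1.142397:
  [-5]  conj(Y_{5,-5})(Ω₁) = (-0.019568, -0.003128) ; Y_{5,-5}(Ω₂) = (-0.001635, 0.048678) ; Δ = (0.000184, -0.000947)
  [-4]  conj(Y_{5,-4})(Ω₁) = (0.098886, 0.012609) ; Y_{5,-4}(Ω₂) = (0.147767, 0.113545) ; Δ = (0.013180, 0.013091)
  [-3]  conj(Y_{5,-3})(Ω₁) = (-0.282965, -0.026998) ; Y_{5,-3}(Ω₂) = (0.372166, -0.112688) ; Δ = (-0.108352, 0.021839)
  [-2]  conj(Y_{5,-2})(Ω₁) = (0.466533, 0.029625) ; Y_{5,-2}(Ω₂) = (0.133477, -0.392771) ; Δ = (0.073907, -0.179286)
  [-1]  conj(Y_{5,-1})(Ω₁) = (-0.298829, -0.009478) ; Y_{5,-1}(Ω₂) = (-0.011299, -0.015773) ; Δ = (0.003227, 0.004821)
  [+0]  conj(Y_{5,0})(Ω₁) = (-0.277953, -0.000000) ; Y_{5,0}(Ω₂) = (0.392193, 0.000000) ; Δ = (-0.109011, -0.000000)
  [+1]  conj(Y_{5,1})(Ω₁) = (0.298829, -0.009478) ; Y_{5,1}(Ω₂) = (0.011299, -0.015773) ; Δ = (0.003227, -0.004821)
  [+2]  conj(Y_{5,2})(Ω₁) = (0.466533, -0.029625) ; Y_{5,2}(Ω₂) = (0.133477, 0.392771) ; Δ = (0.073907, 0.179286)
  [+3]  conj(Y_{5,3})(Ω₁) = (0.282965, -0.026998) ; Y_{5,3}(Ω₂) = (-0.372166, -0.112688) ; Δ = (-0.108352, -0.021839)
  [+4]  conj(Y_{5,4})(Ω₁) = (0.098886, -0.012609) ; Y_{5,4}(Ω₂) = (0.147767, -0.113545) ; Δ = (0.013180, -0.013091)
  [+5]  conj(Y_{5,5})(Ω₁) = (0.019568, -0.003128) ; Y_{5,5}(Ω₂) = (0.001635, 0.048678) ; Δ = (0.000184, 0.000947)
Accumulated sum (-0.144719, -0.000000); after 4π/(2l+1) scaling, (-0.165326, -0.000000) ⇒ P_5 = -0.165326

-0.165326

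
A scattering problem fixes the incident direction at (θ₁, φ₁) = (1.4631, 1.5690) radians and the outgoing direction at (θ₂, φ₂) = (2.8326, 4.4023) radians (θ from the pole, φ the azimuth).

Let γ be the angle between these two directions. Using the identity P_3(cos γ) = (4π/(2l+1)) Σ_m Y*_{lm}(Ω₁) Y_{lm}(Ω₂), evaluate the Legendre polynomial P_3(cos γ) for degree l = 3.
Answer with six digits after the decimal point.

Term-by-term m-sum for l=3 (normalisation 4π/7 = 1.795196):
  term(m=-3) = -0.002896-0.003842i   from Y*(Ω₁)=-0.002210-0.410008i, Y(Ω₂)=+0.009407-0.007012i
  term(m=-2) = -0.007976-0.005653i   from Y*(Ω₁)=-0.108582+0.000390i, Y(Ω₂)=+0.073267+0.052326i
  term(m=-1) = +0.100294+0.031938i   from Y*(Ω₁)=-0.000544-0.302746i, Y(Ω₂)=-0.106090+0.331091i
  term(m=+0) = +0.064512+0.000000i   from Y*(Ω₁)=-0.118019-0.000000i, Y(Ω₂)=-0.546628+0.000000i
  term(m=+1) = +0.100294-0.031938i   from Y*(Ω₁)=+0.000544-0.302746i, Y(Ω₂)=+0.106090+0.331091i
  term(m=+2) = -0.007976+0.005653i   from Y*(Ω₁)=-0.108582-0.000390i, Y(Ω₂)=+0.073267-0.052326i
  term(m=+3) = -0.002896+0.003842i   from Y*(Ω₁)=+0.002210-0.410008i, Y(Ω₂)=-0.009407-0.007012i
Total Σ_m = +0.243358+0.000000i. Multiply by 1.795196: +0.436875+0.000000i. P_3(cos γ) = 0.436875

0.436875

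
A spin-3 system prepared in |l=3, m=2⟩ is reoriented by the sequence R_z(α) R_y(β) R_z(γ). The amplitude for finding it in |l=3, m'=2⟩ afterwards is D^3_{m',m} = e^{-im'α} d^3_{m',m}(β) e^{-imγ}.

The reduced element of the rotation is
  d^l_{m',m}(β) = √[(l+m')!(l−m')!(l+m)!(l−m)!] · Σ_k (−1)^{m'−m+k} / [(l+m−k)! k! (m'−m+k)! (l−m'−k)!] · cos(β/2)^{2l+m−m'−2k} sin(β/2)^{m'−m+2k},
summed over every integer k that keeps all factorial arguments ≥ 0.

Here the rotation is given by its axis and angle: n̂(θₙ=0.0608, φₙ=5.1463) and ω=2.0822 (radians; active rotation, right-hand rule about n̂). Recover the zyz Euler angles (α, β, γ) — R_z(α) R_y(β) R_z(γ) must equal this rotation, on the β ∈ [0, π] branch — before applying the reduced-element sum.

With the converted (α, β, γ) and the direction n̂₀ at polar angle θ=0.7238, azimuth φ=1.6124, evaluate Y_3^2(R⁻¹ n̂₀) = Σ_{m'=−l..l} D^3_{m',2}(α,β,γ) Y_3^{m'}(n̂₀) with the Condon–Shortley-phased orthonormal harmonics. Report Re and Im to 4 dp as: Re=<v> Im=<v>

Re=0.2137 Im=-0.3081

Axis–angle → zyz. n̂ = (sinθₙcosφₙ, sinθₙsinφₙ, cosθₙ) = (+0.025546, -0.055132, +0.998152), ω = 2.0822.
R = I cosω + sinω [n̂]ₓ + (1−cosω) n̂n̂ᵀ gives
  R = [-0.488430, -0.872545, -0.010100; +0.868349, -0.484875, -0.104239; +0.086056, -0.059684, +0.994501]
β = atan2(√(R₁₃²+R₂₃²), R₃₃) = 0.104919; α = atan2(R₂₃, R₁₃) mod 2π = 4.615797; γ = atan2(R₃₂, −R₃₁) mod 2π = 3.747975
Need the full column D^3_{m',2} for m'=−3..3 at α=4.6158, β=0.1049, γ=3.7480.
cos(β/2)=0.998624, sin(β/2)=0.052436
d^3_{-3,2}: single k=5 term ⇒ +0.000001;  D = +0.000001+0.000000i
d^3_{-2,2}: k∈[4..5] ⇒ +0.000038 -0.000000 = +0.000038;  D = -0.000006+0.000037i
d^3_{-1,2}: k∈[3..4] ⇒ +0.000908 -0.000001 = +0.000907;  D = -0.000876-0.000234i
d^3_{0,2}: k∈[2..3] ⇒ +0.014977 -0.000041 = +0.014936;  D = +0.005234-0.013989i
d^3_{1,2}: k∈[1..2] ⇒ +0.164679 -0.000908 = +0.163771;  D = +0.147136+0.071916i
d^3_{2,2}: k∈[0..1] ⇒ +0.991774 -0.013672 = +0.978102;  D = -0.512255+0.833234i
d^3_{3,2}: single k=0 term ⇒ -0.127560;  D = +0.101717+0.076975i
Y_3^{m'}(θ=0.7238,φ=1.6124) and Σ D·Y over m':
  (+0.0000+0.0000i)·(+0.0151+0.1202i)  (-0.0000+0.0000i)·(-0.3347+0.0279i)  (-0.0009-0.0002i)·(-0.0161-0.3864i)  (+0.0052-0.0140i)·(-0.0539+0.0000i)  (+0.1471+0.0719i)·(+0.0161-0.3864i)  (-0.5123+0.8332i)·(-0.3347-0.0279i)  (+0.1017+0.0770i)·(-0.0151+0.1202i)
Y_3^2(R⁻¹ n̂) = +0.213706-0.308113i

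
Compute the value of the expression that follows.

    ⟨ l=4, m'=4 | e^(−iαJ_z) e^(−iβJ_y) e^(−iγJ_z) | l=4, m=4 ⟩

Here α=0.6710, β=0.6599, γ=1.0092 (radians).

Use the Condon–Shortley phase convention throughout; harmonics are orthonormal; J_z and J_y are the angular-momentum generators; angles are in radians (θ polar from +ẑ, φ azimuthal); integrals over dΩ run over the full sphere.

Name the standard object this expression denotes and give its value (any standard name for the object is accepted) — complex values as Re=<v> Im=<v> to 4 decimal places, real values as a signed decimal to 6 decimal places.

Wigner D-matrix element, Re=0.5812 Im=-0.2719

This is a Wigner D-matrix element — the rotation-matrix element ⟨l m'| R(α,β,γ) |l m⟩ in the angular-momentum basis.
Split into d^4_{4,4}(β=0.6599) × two z-phases.
With c≡cos(β/2)=0.946059 and s≡sin(β/2)=0.323996, N=[40320·1·40320·1]^{1/2}=40320.000000
k: max(0,(4)−(4))=0 … min(4+(4),4−(4))=0
  k=0: (−1)^0·40320.0000/(40320)·0.9461^8·0.3240^0 = +0.641718
d^4_{4,4}(0.6599) = +0.641718
D = (-0.897119-0.441790i)·(+0.641718)·(-0.625357+0.780339i) = +0.581246-0.271947i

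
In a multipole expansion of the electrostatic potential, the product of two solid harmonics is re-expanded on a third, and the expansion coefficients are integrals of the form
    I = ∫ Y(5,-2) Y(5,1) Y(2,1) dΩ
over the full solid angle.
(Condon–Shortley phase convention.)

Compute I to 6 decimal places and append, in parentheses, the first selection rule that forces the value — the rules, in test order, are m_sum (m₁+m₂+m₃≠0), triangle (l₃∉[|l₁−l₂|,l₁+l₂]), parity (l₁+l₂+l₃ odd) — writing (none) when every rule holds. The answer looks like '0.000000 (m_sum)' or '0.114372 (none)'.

Rules hold: Σm=0, L=12 even, 0≤2≤10.
N = 11·11·5 = 605
Δ = 8!·2!·2!/13! = 1/38610
Racah Σ t=3..5: t=3:−1/2880 t=4:+1/576 t=5:−1/2880 = 1/960
⇒ 3j(5 5 2; 0 0 0)² = 10/429, sgn +1
Racah Σ t=5..6: t=5:−1/1440 t=6:+1/2880 = -1/2880
⇒ 3j(5 5 2; -2 1 1)² = 7/715, sgn +1
4πI² = N·(3j₀)²·(3jₘ)² = 70/507
I = +1·√(0.138067/4π) = 0.10481902
No selection rule forces the value: the integral is nonzero (none).

0.104819 (none)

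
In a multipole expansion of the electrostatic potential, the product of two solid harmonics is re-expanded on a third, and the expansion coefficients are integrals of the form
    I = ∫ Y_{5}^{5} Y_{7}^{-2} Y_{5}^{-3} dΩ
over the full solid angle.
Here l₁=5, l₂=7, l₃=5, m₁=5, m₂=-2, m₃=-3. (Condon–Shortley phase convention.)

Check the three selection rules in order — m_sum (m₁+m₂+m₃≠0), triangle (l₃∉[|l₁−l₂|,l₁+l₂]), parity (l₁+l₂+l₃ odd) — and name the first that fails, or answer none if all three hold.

parity

m₁+m₂+m₃ = 5 − 2 − 3 = 0  ✓
triangle: |5−7|=2 ≤ l₃=5 ≤ 5+7=12  ✓
parity: l₁+l₂+l₃ = 17 is odd  ✗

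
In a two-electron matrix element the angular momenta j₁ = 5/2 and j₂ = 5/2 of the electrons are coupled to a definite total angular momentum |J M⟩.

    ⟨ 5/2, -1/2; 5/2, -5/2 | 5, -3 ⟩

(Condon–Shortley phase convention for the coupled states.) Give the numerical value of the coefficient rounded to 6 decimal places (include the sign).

√[11·0!5!5!/11! · 2!3!0!5!2!8!] = √(460800)
  +(−1)^0/∏(0,0,3,0,2,5)! = 1/1440  (running 1/1440)
⟨..|..⟩ = √(460800)·(1/1440) = +0.471405

+√(2/9) = +0.471405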